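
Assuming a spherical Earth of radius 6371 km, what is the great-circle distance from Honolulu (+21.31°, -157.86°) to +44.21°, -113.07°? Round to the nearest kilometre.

4819 km

Δλ = -113.07 − -157.86 = 44.79°.
Δφ = 44.21 − 21.31 = 22.90°.
a = sin²(Δφ/2) + cos φ₁ · cos φ₂ · sin²(Δλ/2) = 0.136338.
c = 2·atan2(√a, √(1−a)) = 0.75638 rad → d = 6371·c ≈ 4818.90 km.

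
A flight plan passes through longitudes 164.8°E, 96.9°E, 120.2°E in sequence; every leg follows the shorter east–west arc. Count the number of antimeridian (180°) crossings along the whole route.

0

Leg 1: +164.8° → +96.9°, shortest Δλ = -67.9° (west) — does not cross 180°.
Leg 2: +96.9° → +120.2°, shortest Δλ = 23.3° (east) — does not cross 180°.
Total crossings: 0.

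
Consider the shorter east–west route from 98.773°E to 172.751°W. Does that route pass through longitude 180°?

Naïve |-172.751 − 98.773| = 271.524° > 180°, so the shorter arc goes the other way round — across 180°.
Signed shortest Δλ = ((-172.751 − 98.773 + 180) mod 360) − 180 = 88.476°.
Going east by 88.476° from +98.773° passes through 180° before reaching -172.751°.

Yes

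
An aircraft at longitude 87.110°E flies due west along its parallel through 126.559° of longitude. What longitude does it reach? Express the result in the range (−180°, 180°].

39.449°W

Start at +87.110°; shift −126.559° → -39.449°.
-39.449° already lies in (−180°, 180°].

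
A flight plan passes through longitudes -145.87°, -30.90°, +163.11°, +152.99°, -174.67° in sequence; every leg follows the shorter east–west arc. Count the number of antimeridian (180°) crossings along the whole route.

2

Leg 1: -145.87° → -30.90°, shortest Δλ = 114.97° (east) — does not cross 180°.
Leg 2: -30.90° → +163.11°, shortest Δλ = -165.99° (west) — crosses 180°.
Leg 3: +163.11° → +152.99°, shortest Δλ = -10.12° (west) — does not cross 180°.
Leg 4: +152.99° → -174.67°, shortest Δλ = 32.34° (east) — crosses 180°.
Total crossings: 2.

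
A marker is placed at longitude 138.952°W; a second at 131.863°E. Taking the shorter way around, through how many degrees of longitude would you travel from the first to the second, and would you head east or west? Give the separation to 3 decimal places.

Raw difference: 131.863 − -138.952 = 270.815°.
Normalise into (−180°, 180°]: 270.815° − 360° = -89.185°.
Negative ⇒ the second point lies to the west; separation 89.185°.

89.185° west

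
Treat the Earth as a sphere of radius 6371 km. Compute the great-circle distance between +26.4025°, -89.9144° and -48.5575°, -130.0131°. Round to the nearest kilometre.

9240 km

Δλ = -130.0131 − -89.9144 = -40.0987°.
Δφ = -48.5575 − 26.4025 = -74.9600°.
a = sin²(Δφ/2) + cos φ₁ · cos φ₂ · sin²(Δλ/2) = 0.439930.
c = 2·atan2(√a, √(1−a)) = 1.45037 rad → d = 6371·c ≈ 9240.28 km.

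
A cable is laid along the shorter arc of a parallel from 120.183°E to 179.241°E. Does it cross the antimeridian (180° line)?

No

Signed shortest Δλ = ((179.241 − 120.183 + 180) mod 360) − 180 = 59.058°.
Going east by 59.058° from +120.183° reaches +179.241° without touching 180°.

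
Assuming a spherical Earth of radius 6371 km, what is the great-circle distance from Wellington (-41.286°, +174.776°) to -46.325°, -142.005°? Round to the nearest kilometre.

3469 km

Δλ = -142.005 − 174.776 = -316.781°; wrapped into (−180°, 180°]: 43.219°.
Δφ = -46.325 − -41.286 = -5.039°.
a = sin²(Δφ/2) + cos φ₁ · cos φ₂ · sin²(Δλ/2) = 0.072312.
c = 2·atan2(√a, √(1−a)) = 0.54452 rad → d = 6371·c ≈ 3469.13 km.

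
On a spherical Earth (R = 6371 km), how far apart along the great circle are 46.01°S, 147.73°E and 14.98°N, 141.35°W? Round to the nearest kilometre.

9795 km

Δλ = -141.35 − 147.73 = -289.08°; wrapped into (−180°, 180°]: 70.92°.
Δφ = 14.98 − -46.01 = 60.99°.
a = sin²(Δφ/2) + cos φ₁ · cos φ₂ · sin²(Δλ/2) = 0.483324.
c = 2·atan2(√a, √(1−a)) = 1.53744 rad → d = 6371·c ≈ 9795.02 km.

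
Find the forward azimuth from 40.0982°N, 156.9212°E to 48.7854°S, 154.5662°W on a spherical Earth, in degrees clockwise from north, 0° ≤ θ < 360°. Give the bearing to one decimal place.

150.0°

Δλ = -154.5662 − 156.9212 = -311.4874°; wrapped into (−180°, 180°]: 48.5126°.
θ = atan2( sin Δλ · cos φ₂ , cos φ₁ · sin φ₂ − sin φ₁ · cos φ₂ · cos Δλ )
  = atan2(0.49357, -0.85656) = 150.049° → normalised to [0°, 360°): 150.049°.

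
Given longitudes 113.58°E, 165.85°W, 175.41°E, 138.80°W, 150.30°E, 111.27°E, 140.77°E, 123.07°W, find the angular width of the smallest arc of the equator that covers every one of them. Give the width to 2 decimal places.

125.66°

Sort the longitudes: -165.85°, -138.80°, -123.07°, +111.27°, +113.58°, +140.77°, +150.30°, +175.41°.
Eastward gaps between consecutive values (wrapping around): 27.05°, 15.73°, 234.34°, 2.31°, 27.19°, 9.53°, 25.11°, 18.74°.
Largest gap = 234.34° ⇒ minimal covering band is its complement: 360° − 234.34° = 125.66°.
Band runs from +111.27° eastward to -123.07°, crossing the antimeridian.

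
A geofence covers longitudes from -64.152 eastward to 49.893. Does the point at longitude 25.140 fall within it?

Band width going east from -64.152° to +49.893°: ((49.893 − -64.152) mod 360) = 114.045°.
Offset of +25.140° east of the west edge: ((25.140 − -64.152) mod 360) = 89.292°.
89.292° ≤ 114.045° ⇒ inside.

Yes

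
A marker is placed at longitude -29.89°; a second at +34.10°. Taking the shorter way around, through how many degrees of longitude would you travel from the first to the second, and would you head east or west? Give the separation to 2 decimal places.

Raw difference: 34.10 − -29.89 = 63.99°.
Normalise into (−180°, 180°]: 63.99° stays 63.99°.
Positive ⇒ the second point lies to the east; separation 63.99°.

63.99° east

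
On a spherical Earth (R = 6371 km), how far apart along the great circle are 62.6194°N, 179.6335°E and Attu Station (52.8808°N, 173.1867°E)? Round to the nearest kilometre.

Δλ = 173.1867 − 179.6335 = -6.4468°.
Δφ = 52.8808 − 62.6194 = -9.7386°.
a = sin²(Δφ/2) + cos φ₁ · cos φ₂ · sin²(Δλ/2) = 0.008083.
c = 2·atan2(√a, √(1−a)) = 0.18005 rad → d = 6371·c ≈ 1147.10 km.

1147 km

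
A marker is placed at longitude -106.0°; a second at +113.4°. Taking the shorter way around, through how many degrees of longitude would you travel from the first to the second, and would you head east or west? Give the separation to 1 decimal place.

140.6° west

Raw difference: 113.4 − -106.0 = 219.4°.
Normalise into (−180°, 180°]: 219.4° − 360° = -140.6°.
Negative ⇒ the second point lies to the west; separation 140.6°.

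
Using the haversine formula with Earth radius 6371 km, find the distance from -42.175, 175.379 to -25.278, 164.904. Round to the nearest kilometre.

Δλ = 164.904 − 175.379 = -10.475°.
Δφ = -25.278 − -42.175 = 16.897°.
a = sin²(Δφ/2) + cos φ₁ · cos φ₂ · sin²(Δλ/2) = 0.027170.
c = 2·atan2(√a, √(1−a)) = 0.33118 rad → d = 6371·c ≈ 2109.92 km.

2110 km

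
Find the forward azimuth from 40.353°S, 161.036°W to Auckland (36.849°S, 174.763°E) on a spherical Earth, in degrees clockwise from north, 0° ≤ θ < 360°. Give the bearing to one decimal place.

272.7°

Δλ = 174.763 − -161.036 = 335.799°; wrapped into (−180°, 180°]: -24.201°.
θ = atan2( sin Δλ · cos φ₂ , cos φ₁ · sin φ₂ − sin φ₁ · cos φ₂ · cos Δλ )
  = atan2(-0.32804, 0.01558) = -87.281° → normalised to [0°, 360°): 272.719°.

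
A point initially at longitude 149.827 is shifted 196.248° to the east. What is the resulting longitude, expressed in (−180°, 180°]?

Start at +149.827°; shift +196.248° → +346.075°.
+346.075° lies outside (−180°, 180°]; subtract 360° → -13.925°.

-13.925°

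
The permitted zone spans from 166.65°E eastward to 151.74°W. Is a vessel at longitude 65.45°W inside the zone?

Band width going east from +166.65° to -151.74°: ((-151.74 − 166.65) mod 360) = 41.61°.
Offset of -65.45° east of the west edge: ((-65.45 − 166.65) mod 360) = 127.90°.
127.90° > 41.61° ⇒ outside.

No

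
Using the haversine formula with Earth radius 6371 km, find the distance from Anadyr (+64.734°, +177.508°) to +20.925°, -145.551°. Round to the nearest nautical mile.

3007 nmi

Δλ = -145.551 − 177.508 = -323.059°; wrapped into (−180°, 180°]: 36.941°.
Δφ = 20.925 − 64.734 = -43.809°.
a = sin²(Δφ/2) + cos φ₁ · cos φ₂ · sin²(Δλ/2) = 0.179190.
c = 2·atan2(√a, √(1−a)) = 0.87419 rad → d = 6371·c ≈ 5569.45 km ≈ 3007.26 nmi.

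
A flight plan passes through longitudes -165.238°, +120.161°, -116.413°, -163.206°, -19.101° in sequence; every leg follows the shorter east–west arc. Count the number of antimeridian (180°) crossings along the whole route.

2

Leg 1: -165.238° → +120.161°, shortest Δλ = -74.601° (west) — crosses 180°.
Leg 2: +120.161° → -116.413°, shortest Δλ = 123.426° (east) — crosses 180°.
Leg 3: -116.413° → -163.206°, shortest Δλ = -46.793° (west) — does not cross 180°.
Leg 4: -163.206° → -19.101°, shortest Δλ = 144.105° (east) — does not cross 180°.
Total crossings: 2.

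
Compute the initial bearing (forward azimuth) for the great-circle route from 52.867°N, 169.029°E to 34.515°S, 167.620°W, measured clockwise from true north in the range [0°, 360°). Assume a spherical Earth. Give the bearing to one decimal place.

160.9°

Δλ = -167.620 − 169.029 = -336.649°; wrapped into (−180°, 180°]: 23.351°.
θ = atan2( sin Δλ · cos φ₂ , cos φ₁ · sin φ₂ − sin φ₁ · cos φ₂ · cos Δλ )
  = atan2(0.32659, -0.94515) = 160.938° → normalised to [0°, 360°): 160.938°.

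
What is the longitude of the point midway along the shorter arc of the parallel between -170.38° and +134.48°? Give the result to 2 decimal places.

+162.05°

Signed shortest Δλ from -170.38° to +134.48° is -55.14°.
Midpoint longitude = -170.38° + (-55.14°)/2 = -170.38° − 27.57° = -197.95°.
Normalise into (−180°, 180°]: +162.05°.
(The naïve average (-170.38 + +134.48)/2 = -17.95° is on the wrong side of the globe.)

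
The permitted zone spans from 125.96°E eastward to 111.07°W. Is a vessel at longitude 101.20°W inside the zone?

Band width going east from +125.96° to -111.07°: ((-111.07 − 125.96) mod 360) = 122.97°.
Offset of -101.20° east of the west edge: ((-101.20 − 125.96) mod 360) = 132.84°.
132.84° > 122.97° ⇒ outside.

No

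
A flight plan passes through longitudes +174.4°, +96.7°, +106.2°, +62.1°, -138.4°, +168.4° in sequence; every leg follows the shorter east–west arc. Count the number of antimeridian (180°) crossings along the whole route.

Leg 1: +174.4° → +96.7°, shortest Δλ = -77.7° (west) — does not cross 180°.
Leg 2: +96.7° → +106.2°, shortest Δλ = 9.5° (east) — does not cross 180°.
Leg 3: +106.2° → +62.1°, shortest Δλ = -44.1° (west) — does not cross 180°.
Leg 4: +62.1° → -138.4°, shortest Δλ = 159.5° (east) — crosses 180°.
Leg 5: -138.4° → +168.4°, shortest Δλ = -53.2° (west) — crosses 180°.
Total crossings: 2.

2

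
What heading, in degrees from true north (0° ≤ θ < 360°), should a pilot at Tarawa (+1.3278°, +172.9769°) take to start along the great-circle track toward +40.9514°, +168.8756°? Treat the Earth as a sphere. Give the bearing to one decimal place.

355.2°

Δλ = 168.8756 − 172.9769 = -4.1013°.
θ = atan2( sin Δλ · cos φ₂ , cos φ₁ · sin φ₂ − sin φ₁ · cos φ₂ · cos Δλ )
  = atan2(-0.05402, 0.63779) = -4.841° → normalised to [0°, 360°): 355.159°.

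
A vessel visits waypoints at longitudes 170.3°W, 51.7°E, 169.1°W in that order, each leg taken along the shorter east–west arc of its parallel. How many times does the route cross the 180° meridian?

2

Leg 1: -170.3° → +51.7°, shortest Δλ = -138.0° (west) — crosses 180°.
Leg 2: +51.7° → -169.1°, shortest Δλ = 139.2° (east) — crosses 180°.
Total crossings: 2.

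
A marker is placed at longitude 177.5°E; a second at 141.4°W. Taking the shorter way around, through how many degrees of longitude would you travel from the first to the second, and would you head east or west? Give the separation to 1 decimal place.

Raw difference: -141.4 − 177.5 = -318.9°.
Normalise into (−180°, 180°]: -318.9° + 360° = 41.1°.
Positive ⇒ the second point lies to the east; separation 41.1°.

41.1° east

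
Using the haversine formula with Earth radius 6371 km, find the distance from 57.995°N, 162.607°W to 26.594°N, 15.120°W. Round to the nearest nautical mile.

5473 nmi

Δλ = -15.120 − -162.607 = 147.487°.
Δφ = 26.594 − 57.995 = -31.401°.
a = sin²(Δφ/2) + cos φ₁ · cos φ₂ · sin²(Δλ/2) = 0.510011.
c = 2·atan2(√a, √(1−a)) = 1.59082 rad → d = 6371·c ≈ 10135.11 km ≈ 5472.52 nmi.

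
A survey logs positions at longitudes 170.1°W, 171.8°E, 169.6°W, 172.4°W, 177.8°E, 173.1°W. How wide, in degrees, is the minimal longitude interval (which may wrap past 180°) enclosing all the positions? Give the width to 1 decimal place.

Sort the longitudes: -173.1°, -172.4°, -170.1°, -169.6°, +171.8°, +177.8°.
Eastward gaps between consecutive values (wrapping around): 0.7°, 2.3°, 0.5°, 341.4°, 6.0°, 9.1°.
Largest gap = 341.4° ⇒ minimal covering band is its complement: 360° − 341.4° = 18.6°.
Band runs from +171.8° eastward to -169.6°, crossing the antimeridian.

18.6°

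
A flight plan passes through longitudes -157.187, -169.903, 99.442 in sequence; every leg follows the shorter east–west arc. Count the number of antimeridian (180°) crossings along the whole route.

1

Leg 1: -157.187° → -169.903°, shortest Δλ = -12.716° (west) — does not cross 180°.
Leg 2: -169.903° → +99.442°, shortest Δλ = -90.655° (west) — crosses 180°.
Total crossings: 1.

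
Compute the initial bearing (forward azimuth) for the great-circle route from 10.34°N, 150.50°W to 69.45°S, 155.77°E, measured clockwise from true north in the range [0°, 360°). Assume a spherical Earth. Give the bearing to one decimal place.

196.5°

Δλ = 155.77 − -150.50 = 306.27°; wrapped into (−180°, 180°]: -53.73°.
θ = atan2( sin Δλ · cos φ₂ , cos φ₁ · sin φ₂ − sin φ₁ · cos φ₂ · cos Δλ )
  = atan2(-0.28301, -0.95843) = -163.549° → normalised to [0°, 360°): 196.451°.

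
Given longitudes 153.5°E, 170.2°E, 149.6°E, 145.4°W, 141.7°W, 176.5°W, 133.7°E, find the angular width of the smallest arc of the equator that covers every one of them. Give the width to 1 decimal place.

84.6°

Sort the longitudes: -176.5°, -145.4°, -141.7°, +133.7°, +149.6°, +153.5°, +170.2°.
Eastward gaps between consecutive values (wrapping around): 31.1°, 3.7°, 275.4°, 15.9°, 3.9°, 16.7°, 13.3°.
Largest gap = 275.4° ⇒ minimal covering band is its complement: 360° − 275.4° = 84.6°.
Band runs from +133.7° eastward to -141.7°, crossing the antimeridian.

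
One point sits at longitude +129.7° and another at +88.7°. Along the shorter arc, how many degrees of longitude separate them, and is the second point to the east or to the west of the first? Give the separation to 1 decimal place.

Raw difference: 88.7 − 129.7 = -41.0°.
Normalise into (−180°, 180°]: -41.0° stays -41.0°.
Negative ⇒ the second point lies to the west; separation 41.0°.

41.0° west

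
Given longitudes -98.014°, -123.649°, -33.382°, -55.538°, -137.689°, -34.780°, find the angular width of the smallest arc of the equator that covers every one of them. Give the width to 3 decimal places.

104.307°

Sort the longitudes: -137.689°, -123.649°, -98.014°, -55.538°, -34.780°, -33.382°.
Eastward gaps between consecutive values (wrapping around): 14.040°, 25.635°, 42.476°, 20.758°, 1.398°, 255.693°.
Largest gap = 255.693° ⇒ minimal covering band is its complement: 360° − 255.693° = 104.307°.
Band runs from -137.689° eastward to -33.382°.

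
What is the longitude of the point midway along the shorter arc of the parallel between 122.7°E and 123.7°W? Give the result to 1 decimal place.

179.5°E

Signed shortest Δλ from +122.7° to -123.7° is +113.6°.
Midpoint longitude = +122.7° + (+113.6°)/2 = +122.7° + 56.8° = +179.5°.
(The naïve average (+122.7 + -123.7)/2 = -0.5° is on the wrong side of the globe.)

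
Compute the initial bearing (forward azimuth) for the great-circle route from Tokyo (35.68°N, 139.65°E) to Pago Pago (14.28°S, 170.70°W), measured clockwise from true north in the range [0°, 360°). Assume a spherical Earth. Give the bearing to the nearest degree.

127°

Δλ = -170.70 − 139.65 = -310.35°; wrapped into (−180°, 180°]: 49.65°.
θ = atan2( sin Δλ · cos φ₂ , cos φ₁ · sin φ₂ − sin φ₁ · cos φ₂ · cos Δλ )
  = atan2(0.73856, -0.56632) = 127.481° → normalised to [0°, 360°): 127.481°.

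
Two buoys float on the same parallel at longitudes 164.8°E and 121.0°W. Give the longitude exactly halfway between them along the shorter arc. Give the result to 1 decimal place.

Signed shortest Δλ from +164.8° to -121.0° is +74.2°.
Midpoint longitude = +164.8° + (+74.2°)/2 = +164.8° + 37.1° = +201.9°.
Normalise into (−180°, 180°]: -158.1°.
(The naïve average (+164.8 + -121.0)/2 = 21.9° is on the wrong side of the globe.)

158.1°W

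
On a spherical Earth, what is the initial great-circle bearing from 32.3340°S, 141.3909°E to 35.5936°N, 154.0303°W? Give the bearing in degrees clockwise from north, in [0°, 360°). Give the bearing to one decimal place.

47.3°

Δλ = -154.0303 − 141.3909 = -295.4212°; wrapped into (−180°, 180°]: 64.5788°.
θ = atan2( sin Δλ · cos φ₂ , cos φ₁ · sin φ₂ − sin φ₁ · cos φ₂ · cos Δλ )
  = atan2(0.73443, 0.67848) = 47.268° → normalised to [0°, 360°): 47.268°.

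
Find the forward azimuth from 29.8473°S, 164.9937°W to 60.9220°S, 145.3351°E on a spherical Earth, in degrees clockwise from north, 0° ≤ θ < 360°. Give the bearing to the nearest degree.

Δλ = 145.3351 − -164.9937 = 310.3288°; wrapped into (−180°, 180°]: -49.6712°.
θ = atan2( sin Δλ · cos φ₂ , cos φ₁ · sin φ₂ − sin φ₁ · cos φ₂ · cos Δλ )
  = atan2(-0.37050, -0.60150) = -148.369° → normalised to [0°, 360°): 211.631°.

212°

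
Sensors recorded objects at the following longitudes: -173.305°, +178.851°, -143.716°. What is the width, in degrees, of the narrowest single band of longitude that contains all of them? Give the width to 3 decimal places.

Sort the longitudes: -173.305°, -143.716°, +178.851°.
Eastward gaps between consecutive values (wrapping around): 29.589°, 322.567°, 7.844°.
Largest gap = 322.567° ⇒ minimal covering band is its complement: 360° − 322.567° = 37.433°.
Band runs from +178.851° eastward to -143.716°, crossing the antimeridian.

37.433°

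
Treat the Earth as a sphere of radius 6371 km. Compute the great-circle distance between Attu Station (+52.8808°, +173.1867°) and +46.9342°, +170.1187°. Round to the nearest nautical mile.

376 nmi

Δλ = 170.1187 − 173.1867 = -3.0680°.
Δφ = 46.9342 − 52.8808 = -5.9466°.
a = sin²(Δφ/2) + cos φ₁ · cos φ₂ · sin²(Δλ/2) = 0.002986.
c = 2·atan2(√a, √(1−a)) = 0.10934 rad → d = 6371·c ≈ 696.61 km ≈ 376.14 nmi.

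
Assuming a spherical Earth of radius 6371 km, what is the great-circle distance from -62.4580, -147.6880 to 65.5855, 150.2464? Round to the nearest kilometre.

15109 km

Δλ = 150.2464 − -147.6880 = 297.9344°; wrapped into (−180°, 180°]: -62.0656°.
Δφ = 65.5855 − -62.4580 = 128.0435°.
a = sin²(Δφ/2) + cos φ₁ · cos φ₂ · sin²(Δλ/2) = 0.858925.
c = 2·atan2(√a, √(1−a)) = 2.37151 rad → d = 6371·c ≈ 15108.86 km.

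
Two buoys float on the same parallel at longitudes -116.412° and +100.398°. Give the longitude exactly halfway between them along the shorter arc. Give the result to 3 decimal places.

+171.993°

Signed shortest Δλ from -116.412° to +100.398° is -143.190°.
Midpoint longitude = -116.412° + (-143.190°)/2 = -116.412° − 71.595° = -188.007°.
Normalise into (−180°, 180°]: +171.993°.
(The naïve average (-116.412 + +100.398)/2 = -8.007° is on the wrong side of the globe.)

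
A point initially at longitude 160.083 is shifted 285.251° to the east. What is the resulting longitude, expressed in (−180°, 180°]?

+85.334°

Start at +160.083°; shift +285.251° → +445.334°.
+445.334° lies outside (−180°, 180°]; subtract 360° → +85.334°.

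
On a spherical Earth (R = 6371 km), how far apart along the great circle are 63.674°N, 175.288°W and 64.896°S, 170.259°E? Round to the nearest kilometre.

Δλ = 170.259 − -175.288 = 345.547°; wrapped into (−180°, 180°]: -14.453°.
Δφ = -64.896 − 63.674 = -128.570°.
a = sin²(Δφ/2) + cos φ₁ · cos φ₂ · sin²(Δλ/2) = 0.814712.
c = 2·atan2(√a, √(1−a)) = 2.25161 rad → d = 6371·c ≈ 14345.00 km.

14345 km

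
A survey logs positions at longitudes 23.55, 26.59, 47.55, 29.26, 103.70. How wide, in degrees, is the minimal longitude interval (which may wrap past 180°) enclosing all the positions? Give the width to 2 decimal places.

80.15°

Sort the longitudes: +23.55°, +26.59°, +29.26°, +47.55°, +103.70°.
Eastward gaps between consecutive values (wrapping around): 3.04°, 2.67°, 18.29°, 56.15°, 279.85°.
Largest gap = 279.85° ⇒ minimal covering band is its complement: 360° − 279.85° = 80.15°.
Band runs from +23.55° eastward to +103.70°.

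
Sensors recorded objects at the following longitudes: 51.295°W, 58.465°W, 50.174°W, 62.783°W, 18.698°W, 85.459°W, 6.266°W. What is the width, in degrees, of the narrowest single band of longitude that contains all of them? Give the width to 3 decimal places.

79.193°

Sort the longitudes: -85.459°, -62.783°, -58.465°, -51.295°, -50.174°, -18.698°, -6.266°.
Eastward gaps between consecutive values (wrapping around): 22.676°, 4.318°, 7.170°, 1.121°, 31.476°, 12.432°, 280.807°.
Largest gap = 280.807° ⇒ minimal covering band is its complement: 360° − 280.807° = 79.193°.
Band runs from -85.459° eastward to -6.266°.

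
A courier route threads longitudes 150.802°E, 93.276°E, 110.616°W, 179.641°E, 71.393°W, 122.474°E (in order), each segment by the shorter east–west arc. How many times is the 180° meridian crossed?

4

Leg 1: +150.802° → +93.276°, shortest Δλ = -57.526° (west) — does not cross 180°.
Leg 2: +93.276° → -110.616°, shortest Δλ = 156.108° (east) — crosses 180°.
Leg 3: -110.616° → +179.641°, shortest Δλ = -69.743° (west) — crosses 180°.
Leg 4: +179.641° → -71.393°, shortest Δλ = 108.966° (east) — crosses 180°.
Leg 5: -71.393° → +122.474°, shortest Δλ = -166.133° (west) — crosses 180°.
Total crossings: 4.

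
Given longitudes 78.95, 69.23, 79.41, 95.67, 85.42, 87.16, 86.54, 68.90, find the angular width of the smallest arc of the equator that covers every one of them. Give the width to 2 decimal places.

26.77°

Sort the longitudes: +68.90°, +69.23°, +78.95°, +79.41°, +85.42°, +86.54°, +87.16°, +95.67°.
Eastward gaps between consecutive values (wrapping around): 0.33°, 9.72°, 0.46°, 6.01°, 1.12°, 0.62°, 8.51°, 333.23°.
Largest gap = 333.23° ⇒ minimal covering band is its complement: 360° − 333.23° = 26.77°.
Band runs from +68.90° eastward to +95.67°.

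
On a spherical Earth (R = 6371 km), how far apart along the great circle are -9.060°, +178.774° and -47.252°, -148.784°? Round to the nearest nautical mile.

2825 nmi

Δλ = -148.784 − 178.774 = -327.558°; wrapped into (−180°, 180°]: 32.442°.
Δφ = -47.252 − -9.060 = -38.192°.
a = sin²(Δφ/2) + cos φ₁ · cos φ₂ · sin²(Δλ/2) = 0.159334.
c = 2·atan2(√a, √(1−a)) = 0.82122 rad → d = 6371·c ≈ 5231.97 km ≈ 2825.04 nmi.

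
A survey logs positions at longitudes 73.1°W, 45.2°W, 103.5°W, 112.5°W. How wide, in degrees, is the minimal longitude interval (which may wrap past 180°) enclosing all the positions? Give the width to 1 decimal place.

67.3°

Sort the longitudes: -112.5°, -103.5°, -73.1°, -45.2°.
Eastward gaps between consecutive values (wrapping around): 9.0°, 30.4°, 27.9°, 292.7°.
Largest gap = 292.7° ⇒ minimal covering band is its complement: 360° − 292.7° = 67.3°.
Band runs from -112.5° eastward to -45.2°.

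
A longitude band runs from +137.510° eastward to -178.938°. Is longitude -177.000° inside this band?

No

Band width going east from +137.510° to -178.938°: ((-178.938 − 137.510) mod 360) = 43.552°.
Offset of -177.000° east of the west edge: ((-177.000 − 137.510) mod 360) = 45.490°.
45.490° > 43.552° ⇒ outside.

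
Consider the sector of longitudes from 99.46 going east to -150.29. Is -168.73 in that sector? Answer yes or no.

Yes

Band width going east from +99.46° to -150.29°: ((-150.29 − 99.46) mod 360) = 110.25°.
Offset of -168.73° east of the west edge: ((-168.73 − 99.46) mod 360) = 91.81°.
91.81° ≤ 110.25° ⇒ inside.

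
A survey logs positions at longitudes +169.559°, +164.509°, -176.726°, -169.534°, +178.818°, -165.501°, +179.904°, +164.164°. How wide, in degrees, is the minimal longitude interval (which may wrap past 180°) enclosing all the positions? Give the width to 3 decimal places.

30.335°

Sort the longitudes: -176.726°, -169.534°, -165.501°, +164.164°, +164.509°, +169.559°, +178.818°, +179.904°.
Eastward gaps between consecutive values (wrapping around): 7.192°, 4.033°, 329.665°, 0.345°, 5.050°, 9.259°, 1.086°, 3.370°.
Largest gap = 329.665° ⇒ minimal covering band is its complement: 360° − 329.665° = 30.335°.
Band runs from +164.164° eastward to -165.501°, crossing the antimeridian.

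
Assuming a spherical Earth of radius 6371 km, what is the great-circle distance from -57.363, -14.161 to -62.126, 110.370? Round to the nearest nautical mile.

3184 nmi

Δλ = 110.370 − -14.161 = 124.531°.
Δφ = -62.126 − -57.363 = -4.763°.
a = sin²(Δφ/2) + cos φ₁ · cos φ₂ · sin²(Δλ/2) = 0.199264.
c = 2·atan2(√a, √(1−a)) = 0.92545 rad → d = 6371·c ≈ 5896.06 km ≈ 3183.62 nmi.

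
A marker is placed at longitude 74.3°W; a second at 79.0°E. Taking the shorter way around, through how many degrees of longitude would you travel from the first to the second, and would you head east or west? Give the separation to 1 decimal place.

Raw difference: 79.0 − -74.3 = 153.3°.
Normalise into (−180°, 180°]: 153.3° stays 153.3°.
Positive ⇒ the second point lies to the east; separation 153.3°.

153.3° east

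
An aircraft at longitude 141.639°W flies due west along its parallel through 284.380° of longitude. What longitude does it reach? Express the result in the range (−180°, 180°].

66.019°W

Start at -141.639°; shift −284.380° → -426.019°.
-426.019° lies outside (−180°, 180°]; add 360° → -66.019°.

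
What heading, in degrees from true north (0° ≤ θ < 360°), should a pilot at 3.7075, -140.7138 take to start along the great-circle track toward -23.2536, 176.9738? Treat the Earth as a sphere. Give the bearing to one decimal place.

234.7°

Δλ = 176.9738 − -140.7138 = 317.6876°; wrapped into (−180°, 180°]: -42.3124°.
θ = atan2( sin Δλ · cos φ₂ , cos φ₁ · sin φ₂ − sin φ₁ · cos φ₂ · cos Δλ )
  = atan2(-0.61849, -0.43791) = -125.300° → normalised to [0°, 360°): 234.700°.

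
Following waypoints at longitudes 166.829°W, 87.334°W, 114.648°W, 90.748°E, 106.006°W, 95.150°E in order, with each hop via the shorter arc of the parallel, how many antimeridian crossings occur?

Leg 1: -166.829° → -87.334°, shortest Δλ = 79.495° (east) — does not cross 180°.
Leg 2: -87.334° → -114.648°, shortest Δλ = -27.314° (west) — does not cross 180°.
Leg 3: -114.648° → +90.748°, shortest Δλ = -154.604° (west) — crosses 180°.
Leg 4: +90.748° → -106.006°, shortest Δλ = 163.246° (east) — crosses 180°.
Leg 5: -106.006° → +95.150°, shortest Δλ = -158.844° (west) — crosses 180°.
Total crossings: 3.

3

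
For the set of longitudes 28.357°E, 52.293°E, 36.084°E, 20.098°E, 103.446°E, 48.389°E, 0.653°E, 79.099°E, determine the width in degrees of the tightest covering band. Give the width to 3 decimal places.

Sort the longitudes: +0.653°, +20.098°, +28.357°, +36.084°, +48.389°, +52.293°, +79.099°, +103.446°.
Eastward gaps between consecutive values (wrapping around): 19.445°, 8.259°, 7.727°, 12.305°, 3.904°, 26.806°, 24.347°, 257.207°.
Largest gap = 257.207° ⇒ minimal covering band is its complement: 360° − 257.207° = 102.793°.
Band runs from +0.653° eastward to +103.446°.

102.793°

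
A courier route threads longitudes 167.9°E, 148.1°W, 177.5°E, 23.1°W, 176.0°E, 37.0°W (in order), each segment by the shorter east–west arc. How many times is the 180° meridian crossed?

Leg 1: +167.9° → -148.1°, shortest Δλ = 44.0° (east) — crosses 180°.
Leg 2: -148.1° → +177.5°, shortest Δλ = -34.4° (west) — crosses 180°.
Leg 3: +177.5° → -23.1°, shortest Δλ = 159.4° (east) — crosses 180°.
Leg 4: -23.1° → +176.0°, shortest Δλ = -160.9° (west) — crosses 180°.
Leg 5: +176.0° → -37.0°, shortest Δλ = 147.0° (east) — crosses 180°.
Total crossings: 5.

5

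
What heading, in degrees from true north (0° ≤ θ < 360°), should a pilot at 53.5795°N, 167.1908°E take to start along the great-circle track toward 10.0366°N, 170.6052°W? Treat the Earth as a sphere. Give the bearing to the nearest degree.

149°

Δλ = -170.6052 − 167.1908 = -337.7960°; wrapped into (−180°, 180°]: 22.2040°.
θ = atan2( sin Δλ · cos φ₂ , cos φ₁ · sin φ₂ − sin φ₁ · cos φ₂ · cos Δλ )
  = atan2(0.37212, -0.63014) = 149.436° → normalised to [0°, 360°): 149.436°.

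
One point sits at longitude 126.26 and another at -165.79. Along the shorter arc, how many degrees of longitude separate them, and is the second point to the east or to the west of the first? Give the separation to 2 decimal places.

67.95° east

Raw difference: -165.79 − 126.26 = -292.05°.
Normalise into (−180°, 180°]: -292.05° + 360° = 67.95°.
Positive ⇒ the second point lies to the east; separation 67.95°.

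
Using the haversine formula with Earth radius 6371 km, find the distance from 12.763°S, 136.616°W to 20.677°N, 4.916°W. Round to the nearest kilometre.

14815 km

Δλ = -4.916 − -136.616 = 131.700°.
Δφ = 20.677 − -12.763 = 33.440°.
a = sin²(Δφ/2) + cos φ₁ · cos φ₂ · sin²(Δλ/2) = 0.842504.
c = 2·atan2(√a, √(1−a)) = 2.32541 rad → d = 6371·c ≈ 14815.20 km.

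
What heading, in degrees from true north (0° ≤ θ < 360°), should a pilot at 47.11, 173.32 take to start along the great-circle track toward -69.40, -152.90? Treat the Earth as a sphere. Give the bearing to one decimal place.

Δλ = -152.90 − 173.32 = -326.22°; wrapped into (−180°, 180°]: 33.78°.
θ = atan2( sin Δλ · cos φ₂ , cos φ₁ · sin φ₂ − sin φ₁ · cos φ₂ · cos Δλ )
  = atan2(0.19563, -0.85134) = 167.059° → normalised to [0°, 360°): 167.059°.

167.1°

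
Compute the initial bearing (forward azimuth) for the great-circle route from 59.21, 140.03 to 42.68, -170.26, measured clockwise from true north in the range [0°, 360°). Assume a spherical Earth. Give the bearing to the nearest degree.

Δλ = -170.26 − 140.03 = -310.29°; wrapped into (−180°, 180°]: 49.71°.
θ = atan2( sin Δλ · cos φ₂ , cos φ₁ · sin φ₂ − sin φ₁ · cos φ₂ · cos Δλ )
  = atan2(0.56076, -0.06137) = 96.246° → normalised to [0°, 360°): 96.246°.

96°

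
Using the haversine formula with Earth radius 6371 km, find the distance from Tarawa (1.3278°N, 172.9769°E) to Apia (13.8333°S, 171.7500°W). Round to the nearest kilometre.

2382 km

Δλ = -171.7500 − 172.9769 = -344.7269°; wrapped into (−180°, 180°]: 15.2731°.
Δφ = -13.8333 − 1.3278 = -15.1611°.
a = sin²(Δφ/2) + cos φ₁ · cos φ₂ · sin²(Δλ/2) = 0.034545.
c = 2·atan2(√a, √(1−a)) = 0.37390 rad → d = 6371·c ≈ 2382.13 km.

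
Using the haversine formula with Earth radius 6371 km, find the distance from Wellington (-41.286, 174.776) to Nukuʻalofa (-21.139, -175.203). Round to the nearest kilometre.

Δλ = -175.203 − 174.776 = -349.979°; wrapped into (−180°, 180°]: 10.021°.
Δφ = -21.139 − -41.286 = 20.147°.
a = sin²(Δφ/2) + cos φ₁ · cos φ₂ · sin²(Δλ/2) = 0.035940.
c = 2·atan2(√a, √(1−a)) = 0.38147 rad → d = 6371·c ≈ 2430.32 km.

2430 km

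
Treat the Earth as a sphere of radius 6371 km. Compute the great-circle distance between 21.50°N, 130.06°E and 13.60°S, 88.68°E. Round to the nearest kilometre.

5968 km

Δλ = 88.68 − 130.06 = -41.38°.
Δφ = -13.60 − 21.50 = -35.10°.
a = sin²(Δφ/2) + cos φ₁ · cos φ₂ · sin²(Δλ/2) = 0.203812.
c = 2·atan2(√a, √(1−a)) = 0.93679 rad → d = 6371·c ≈ 5968.30 km.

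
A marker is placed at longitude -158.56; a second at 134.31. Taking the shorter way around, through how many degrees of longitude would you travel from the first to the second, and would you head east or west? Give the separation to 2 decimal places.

67.13° west

Raw difference: 134.31 − -158.56 = 292.87°.
Normalise into (−180°, 180°]: 292.87° − 360° = -67.13°.
Negative ⇒ the second point lies to the west; separation 67.13°.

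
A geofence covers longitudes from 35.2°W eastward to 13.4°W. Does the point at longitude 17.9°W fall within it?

Yes

Band width going east from -35.2° to -13.4°: ((-13.4 − -35.2) mod 360) = 21.8°.
Offset of -17.9° east of the west edge: ((-17.9 − -35.2) mod 360) = 17.3°.
17.3° ≤ 21.8° ⇒ inside.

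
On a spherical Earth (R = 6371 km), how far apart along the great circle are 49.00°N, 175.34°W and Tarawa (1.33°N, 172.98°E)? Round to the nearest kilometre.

Δλ = 172.98 − -175.34 = 348.32°; wrapped into (−180°, 180°]: -11.68°.
Δφ = 1.33 − 49.00 = -47.67°.
a = sin²(Δφ/2) + cos φ₁ · cos φ₂ · sin²(Δλ/2) = 0.170091.
c = 2·atan2(√a, √(1−a)) = 0.85022 rad → d = 6371·c ≈ 5416.74 km.

5417 km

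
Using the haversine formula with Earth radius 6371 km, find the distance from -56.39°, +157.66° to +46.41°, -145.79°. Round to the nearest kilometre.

Δλ = -145.79 − 157.66 = -303.45°; wrapped into (−180°, 180°]: 56.55°.
Δφ = 46.41 − -56.39 = 102.80°.
a = sin²(Δφ/2) + cos φ₁ · cos φ₂ · sin²(Δλ/2) = 0.696417.
c = 2·atan2(√a, √(1−a)) = 1.97451 rad → d = 6371·c ≈ 12579.59 km.

12580 km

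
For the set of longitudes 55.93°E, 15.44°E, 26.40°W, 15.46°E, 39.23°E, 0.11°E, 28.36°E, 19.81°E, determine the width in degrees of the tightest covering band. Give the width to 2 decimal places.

82.33°

Sort the longitudes: -26.40°, +0.11°, +15.44°, +15.46°, +19.81°, +28.36°, +39.23°, +55.93°.
Eastward gaps between consecutive values (wrapping around): 26.51°, 15.33°, 0.02°, 4.35°, 8.55°, 10.87°, 16.70°, 277.67°.
Largest gap = 277.67° ⇒ minimal covering band is its complement: 360° − 277.67° = 82.33°.
Band runs from -26.40° eastward to +55.93°.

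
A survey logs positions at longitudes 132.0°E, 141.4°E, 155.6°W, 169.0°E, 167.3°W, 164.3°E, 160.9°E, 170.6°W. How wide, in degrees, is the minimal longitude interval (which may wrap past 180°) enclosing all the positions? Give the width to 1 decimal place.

Sort the longitudes: -170.6°, -167.3°, -155.6°, +132.0°, +141.4°, +160.9°, +164.3°, +169.0°.
Eastward gaps between consecutive values (wrapping around): 3.3°, 11.7°, 287.6°, 9.4°, 19.5°, 3.4°, 4.7°, 20.4°.
Largest gap = 287.6° ⇒ minimal covering band is its complement: 360° − 287.6° = 72.4°.
Band runs from +132.0° eastward to -155.6°, crossing the antimeridian.

72.4°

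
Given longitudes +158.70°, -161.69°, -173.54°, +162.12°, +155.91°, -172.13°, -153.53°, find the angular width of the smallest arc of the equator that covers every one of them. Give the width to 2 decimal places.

Sort the longitudes: -173.54°, -172.13°, -161.69°, -153.53°, +155.91°, +158.70°, +162.12°.
Eastward gaps between consecutive values (wrapping around): 1.41°, 10.44°, 8.16°, 309.44°, 2.79°, 3.42°, 24.34°.
Largest gap = 309.44° ⇒ minimal covering band is its complement: 360° − 309.44° = 50.56°.
Band runs from +155.91° eastward to -153.53°, crossing the antimeridian.

50.56°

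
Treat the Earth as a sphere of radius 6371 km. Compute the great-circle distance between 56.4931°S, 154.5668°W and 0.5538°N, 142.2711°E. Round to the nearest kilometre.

Δλ = 142.2711 − -154.5668 = 296.8379°; wrapped into (−180°, 180°]: -63.1621°.
Δφ = 0.5538 − -56.4931 = 57.0469°.
a = sin²(Δφ/2) + cos φ₁ · cos φ₂ · sin²(Δλ/2) = 0.379422.
c = 2·atan2(√a, √(1−a)) = 1.32724 rad → d = 6371·c ≈ 8455.84 km.

8456 km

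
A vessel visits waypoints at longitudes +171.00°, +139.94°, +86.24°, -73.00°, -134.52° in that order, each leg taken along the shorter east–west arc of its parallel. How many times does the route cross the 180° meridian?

0

Leg 1: +171.00° → +139.94°, shortest Δλ = -31.06° (west) — does not cross 180°.
Leg 2: +139.94° → +86.24°, shortest Δλ = -53.7° (west) — does not cross 180°.
Leg 3: +86.24° → -73.00°, shortest Δλ = -159.24° (west) — does not cross 180°.
Leg 4: -73.00° → -134.52°, shortest Δλ = -61.52° (west) — does not cross 180°.
Total crossings: 0.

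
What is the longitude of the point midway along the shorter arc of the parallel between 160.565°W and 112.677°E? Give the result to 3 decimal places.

Signed shortest Δλ from -160.565° to +112.677° is -86.758°.
Midpoint longitude = -160.565° + (-86.758°)/2 = -160.565° − 43.379° = -203.944°.
Normalise into (−180°, 180°]: +156.056°.
(The naïve average (-160.565 + +112.677)/2 = -23.944° is on the wrong side of the globe.)

156.056°E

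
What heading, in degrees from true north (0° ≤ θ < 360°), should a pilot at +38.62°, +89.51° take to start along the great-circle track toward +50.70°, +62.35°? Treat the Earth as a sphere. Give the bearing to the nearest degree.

311°

Δλ = 62.35 − 89.51 = -27.16°.
θ = atan2( sin Δλ · cos φ₂ , cos φ₁ · sin φ₂ − sin φ₁ · cos φ₂ · cos Δλ )
  = atan2(-0.28912, 0.25287) = -48.827° → normalised to [0°, 360°): 311.173°.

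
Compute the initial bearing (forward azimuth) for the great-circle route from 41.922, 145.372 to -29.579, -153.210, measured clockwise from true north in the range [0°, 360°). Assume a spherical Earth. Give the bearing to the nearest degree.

Δλ = -153.210 − 145.372 = -298.582°; wrapped into (−180°, 180°]: 61.418°.
θ = atan2( sin Δλ · cos φ₂ , cos φ₁ · sin φ₂ − sin φ₁ · cos φ₂ · cos Δλ )
  = atan2(0.76369, -0.64526) = 130.195° → normalised to [0°, 360°): 130.195°.

130°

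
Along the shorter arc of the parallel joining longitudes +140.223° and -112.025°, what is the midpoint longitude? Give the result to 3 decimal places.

Signed shortest Δλ from +140.223° to -112.025° is +107.752°.
Midpoint longitude = +140.223° + (+107.752°)/2 = +140.223° + 53.876° = +194.099°.
Normalise into (−180°, 180°]: -165.901°.
(The naïve average (+140.223 + -112.025)/2 = 14.099° is on the wrong side of the globe.)

-165.901°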